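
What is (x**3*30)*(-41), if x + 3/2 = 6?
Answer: -448335/4 ≈ -1.1208e+5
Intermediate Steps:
x = 9/2 (x = -3/2 + 6 = 9/2 ≈ 4.5000)
(x**3*30)*(-41) = ((9/2)**3*30)*(-41) = ((729/8)*30)*(-41) = (10935/4)*(-41) = -448335/4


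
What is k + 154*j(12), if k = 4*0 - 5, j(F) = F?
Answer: 1843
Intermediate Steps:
k = -5 (k = 0 - 5 = -5)
k + 154*j(12) = -5 + 154*12 = -5 + 1848 = 1843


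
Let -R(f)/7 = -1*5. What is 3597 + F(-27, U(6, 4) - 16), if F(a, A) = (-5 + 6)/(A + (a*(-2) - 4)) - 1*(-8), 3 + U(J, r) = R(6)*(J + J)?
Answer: 1625856/451 ≈ 3605.0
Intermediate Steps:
R(f) = 35 (R(f) = -(-7)*5 = -7*(-5) = 35)
U(J, r) = -3 + 70*J (U(J, r) = -3 + 35*(J + J) = -3 + 35*(2*J) = -3 + 70*J)
F(a, A) = 8 + 1/(-4 + A - 2*a) (F(a, A) = 1/(A + (-2*a - 4)) + 8 = 1/(A + (-4 - 2*a)) + 8 = 1/(-4 + A - 2*a) + 8 = 8 + 1/(-4 + A - 2*a))
3597 + F(-27, U(6, 4) - 16) = 3597 + (31 - 8*((-3 + 70*6) - 16) + 16*(-27))/(4 - ((-3 + 70*6) - 16) + 2*(-27)) = 3597 + (31 - 8*((-3 + 420) - 16) - 432)/(4 - ((-3 + 420) - 16) - 54) = 3597 + (31 - 8*(417 - 16) - 432)/(4 - (417 - 16) - 54) = 3597 + (31 - 8*401 - 432)/(4 - 1*401 - 54) = 3597 + (31 - 3208 - 432)/(4 - 401 - 54) = 3597 - 3609/(-451) = 3597 - 1/451*(-3609) = 3597 + 3609/451 = 1625856/451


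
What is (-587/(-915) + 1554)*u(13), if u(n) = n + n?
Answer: 36984922/915 ≈ 40421.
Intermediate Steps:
u(n) = 2*n
(-587/(-915) + 1554)*u(13) = (-587/(-915) + 1554)*(2*13) = (-587*(-1/915) + 1554)*26 = (587/915 + 1554)*26 = (1422497/915)*26 = 36984922/915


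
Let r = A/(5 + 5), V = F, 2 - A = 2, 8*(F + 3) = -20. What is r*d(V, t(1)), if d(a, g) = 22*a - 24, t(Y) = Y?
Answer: 0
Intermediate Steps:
F = -11/2 (F = -3 + (⅛)*(-20) = -3 - 5/2 = -11/2 ≈ -5.5000)
A = 0 (A = 2 - 1*2 = 2 - 2 = 0)
V = -11/2 ≈ -5.5000
d(a, g) = -24 + 22*a
r = 0 (r = 0/(5 + 5) = 0/10 = 0*(⅒) = 0)
r*d(V, t(1)) = 0*(-24 + 22*(-11/2)) = 0*(-24 - 121) = 0*(-145) = 0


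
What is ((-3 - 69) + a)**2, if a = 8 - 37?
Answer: 10201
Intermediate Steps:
a = -29
((-3 - 69) + a)**2 = ((-3 - 69) - 29)**2 = (-72 - 29)**2 = (-101)**2 = 10201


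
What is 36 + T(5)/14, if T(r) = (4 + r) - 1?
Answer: 256/7 ≈ 36.571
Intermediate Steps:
T(r) = 3 + r
36 + T(5)/14 = 36 + (3 + 5)/14 = 36 + 8*(1/14) = 36 + 4/7 = 256/7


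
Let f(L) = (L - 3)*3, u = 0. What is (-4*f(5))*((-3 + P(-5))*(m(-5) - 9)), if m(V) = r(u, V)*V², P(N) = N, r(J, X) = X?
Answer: -25728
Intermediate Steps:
m(V) = V³ (m(V) = V*V² = V³)
f(L) = -9 + 3*L (f(L) = (-3 + L)*3 = -9 + 3*L)
(-4*f(5))*((-3 + P(-5))*(m(-5) - 9)) = (-4*(-9 + 3*5))*((-3 - 5)*((-5)³ - 9)) = (-4*(-9 + 15))*(-8*(-125 - 9)) = (-4*6)*(-8*(-134)) = -24*1072 = -25728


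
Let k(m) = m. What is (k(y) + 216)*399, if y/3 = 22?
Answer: 112518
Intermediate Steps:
y = 66 (y = 3*22 = 66)
(k(y) + 216)*399 = (66 + 216)*399 = 282*399 = 112518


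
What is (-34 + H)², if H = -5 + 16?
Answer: 529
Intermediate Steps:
H = 11
(-34 + H)² = (-34 + 11)² = (-23)² = 529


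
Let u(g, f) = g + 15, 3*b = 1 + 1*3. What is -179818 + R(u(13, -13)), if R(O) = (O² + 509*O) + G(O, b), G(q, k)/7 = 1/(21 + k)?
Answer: -11040373/67 ≈ -1.6478e+5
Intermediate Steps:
b = 4/3 (b = (1 + 1*3)/3 = (1 + 3)/3 = (⅓)*4 = 4/3 ≈ 1.3333)
u(g, f) = 15 + g
G(q, k) = 7/(21 + k)
R(O) = 21/67 + O² + 509*O (R(O) = (O² + 509*O) + 7/(21 + 4/3) = (O² + 509*O) + 7/(67/3) = (O² + 509*O) + 7*(3/67) = (O² + 509*O) + 21/67 = 21/67 + O² + 509*O)
-179818 + R(u(13, -13)) = -179818 + (21/67 + (15 + 13)² + 509*(15 + 13)) = -179818 + (21/67 + 28² + 509*28) = -179818 + (21/67 + 784 + 14252) = -179818 + 1007433/67 = -11040373/67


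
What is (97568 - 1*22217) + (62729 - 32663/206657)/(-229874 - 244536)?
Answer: 738741018112258/9804014737 ≈ 75351.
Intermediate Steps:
(97568 - 1*22217) + (62729 - 32663/206657)/(-229874 - 244536) = (97568 - 22217) + (62729 - 32663*1/206657)/(-474410) = 75351 + (62729 - 32663/206657)*(-1/474410) = 75351 + (12963354290/206657)*(-1/474410) = 75351 - 1296335429/9804014737 = 738741018112258/9804014737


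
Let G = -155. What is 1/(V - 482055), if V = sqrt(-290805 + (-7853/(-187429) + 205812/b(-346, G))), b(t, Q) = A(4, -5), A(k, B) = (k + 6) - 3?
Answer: -632457606165/304879694301709171 - 44*I*sqrt(232420952010058)/304879694301709171 ≈ -2.0744e-6 - 2.2002e-9*I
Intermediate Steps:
A(k, B) = 3 + k (A(k, B) = (6 + k) - 3 = 3 + k)
b(t, Q) = 7 (b(t, Q) = 3 + 4 = 7)
V = 4*I*sqrt(232420952010058)/119273 (V = sqrt(-290805 + (-7853/(-187429) + 205812/7)) = sqrt(-290805 + (-7853*(-1/187429) + 205812*(1/7))) = sqrt(-290805 + (7853/187429 + 205812/7)) = sqrt(-290805 + 38575192319/1312003) = sqrt(-342961840096/1312003) = 4*I*sqrt(232420952010058)/119273 ≈ 511.28*I)
1/(V - 482055) = 1/(4*I*sqrt(232420952010058)/119273 - 482055) = 1/(-482055 + 4*I*sqrt(232420952010058)/119273)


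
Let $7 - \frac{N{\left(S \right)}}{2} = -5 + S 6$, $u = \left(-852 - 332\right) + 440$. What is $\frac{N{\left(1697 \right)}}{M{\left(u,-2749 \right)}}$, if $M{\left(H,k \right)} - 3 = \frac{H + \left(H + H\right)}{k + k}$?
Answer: $- \frac{18638220}{3121} \approx -5971.9$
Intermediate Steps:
$u = -744$ ($u = -1184 + 440 = -744$)
$M{\left(H,k \right)} = 3 + \frac{3 H}{2 k}$ ($M{\left(H,k \right)} = 3 + \frac{H + \left(H + H\right)}{k + k} = 3 + \frac{H + 2 H}{2 k} = 3 + 3 H \frac{1}{2 k} = 3 + \frac{3 H}{2 k}$)
$N{\left(S \right)} = 24 - 12 S$ ($N{\left(S \right)} = 14 - 2 \left(-5 + S 6\right) = 14 - 2 \left(-5 + 6 S\right) = 14 - \left(-10 + 12 S\right) = 24 - 12 S$)
$\frac{N{\left(1697 \right)}}{M{\left(u,-2749 \right)}} = \frac{24 - 20364}{3 + \frac{3}{2} \left(-744\right) \frac{1}{-2749}} = \frac{24 - 20364}{3 + \frac{3}{2} \left(-744\right) \left(- \frac{1}{2749}\right)} = - \frac{20340}{3 + \frac{1116}{2749}} = - \frac{20340}{\frac{9363}{2749}} = \left(-20340\right) \frac{2749}{9363} = - \frac{18638220}{3121}$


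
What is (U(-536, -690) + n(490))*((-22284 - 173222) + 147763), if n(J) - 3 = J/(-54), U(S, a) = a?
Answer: 897281942/27 ≈ 3.3233e+7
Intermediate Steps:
n(J) = 3 - J/54 (n(J) = 3 + J/(-54) = 3 + J*(-1/54) = 3 - J/54)
(U(-536, -690) + n(490))*((-22284 - 173222) + 147763) = (-690 + (3 - 1/54*490))*((-22284 - 173222) + 147763) = (-690 + (3 - 245/27))*(-195506 + 147763) = (-690 - 164/27)*(-47743) = -18794/27*(-47743) = 897281942/27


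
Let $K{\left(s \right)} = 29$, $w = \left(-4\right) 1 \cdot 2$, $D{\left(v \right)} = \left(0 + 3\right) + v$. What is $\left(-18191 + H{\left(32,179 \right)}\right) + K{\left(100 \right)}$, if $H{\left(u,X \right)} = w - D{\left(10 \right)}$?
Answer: $-18183$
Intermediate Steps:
$D{\left(v \right)} = 3 + v$
$w = -8$ ($w = \left(-4\right) 2 = -8$)
$H{\left(u,X \right)} = -21$ ($H{\left(u,X \right)} = -8 - \left(3 + 10\right) = -8 - 13 = -21$)
$\left(-18191 + H{\left(32,179 \right)}\right) + K{\left(100 \right)} = \left(-18191 - 21\right) + 29 = -18212 + 29 = -18183$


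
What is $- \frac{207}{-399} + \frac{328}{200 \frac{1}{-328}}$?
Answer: $- \frac{1786859}{3325} \approx -537.4$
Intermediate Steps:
$- \frac{207}{-399} + \frac{328}{200 \frac{1}{-328}} = \left(-207\right) \left(- \frac{1}{399}\right) + \frac{328}{200 \left(- \frac{1}{328}\right)} = \frac{69}{133} + \frac{328}{- \frac{25}{41}} = \frac{69}{133} + 328 \left(- \frac{41}{25}\right) = \frac{69}{133} - \frac{13448}{25} = - \frac{1786859}{3325}$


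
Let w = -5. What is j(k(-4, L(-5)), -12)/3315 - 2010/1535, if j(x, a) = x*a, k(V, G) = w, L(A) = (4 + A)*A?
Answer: -87614/67847 ≈ -1.2913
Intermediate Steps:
L(A) = A*(4 + A)
k(V, G) = -5
j(x, a) = a*x
j(k(-4, L(-5)), -12)/3315 - 2010/1535 = -12*(-5)/3315 - 2010/1535 = 60*(1/3315) - 2010*1/1535 = 4/221 - 402/307 = -87614/67847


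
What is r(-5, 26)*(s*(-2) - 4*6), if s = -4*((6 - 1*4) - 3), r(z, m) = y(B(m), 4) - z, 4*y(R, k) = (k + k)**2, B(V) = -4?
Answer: -672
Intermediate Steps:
y(R, k) = k**2 (y(R, k) = (k + k)**2/4 = (2*k)**2/4 = (4*k**2)/4 = k**2)
r(z, m) = 16 - z (r(z, m) = 4**2 - z = 16 - z)
s = 4 (s = -4*((6 - 4) - 3) = -4*(2 - 3) = -4*(-1) = 4)
r(-5, 26)*(s*(-2) - 4*6) = (16 - 1*(-5))*(4*(-2) - 4*6) = (16 + 5)*(-8 - 24) = 21*(-32) = -672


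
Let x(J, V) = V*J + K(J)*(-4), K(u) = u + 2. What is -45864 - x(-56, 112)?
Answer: -39808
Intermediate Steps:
K(u) = 2 + u
x(J, V) = -8 - 4*J + J*V (x(J, V) = V*J + (2 + J)*(-4) = J*V + (-8 - 4*J) = -8 - 4*J + J*V)
-45864 - x(-56, 112) = -45864 - (-8 - 4*(-56) - 56*112) = -45864 - (-8 + 224 - 6272) = -45864 - 1*(-6056) = -45864 + 6056 = -39808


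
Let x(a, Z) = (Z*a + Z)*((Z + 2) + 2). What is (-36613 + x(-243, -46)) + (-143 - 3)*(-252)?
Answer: -467365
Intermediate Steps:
x(a, Z) = (4 + Z)*(Z + Z*a) (x(a, Z) = (Z + Z*a)*((2 + Z) + 2) = (Z + Z*a)*(4 + Z) = (4 + Z)*(Z + Z*a))
(-36613 + x(-243, -46)) + (-143 - 3)*(-252) = (-36613 - 46*(4 - 46 + 4*(-243) - 46*(-243))) + (-143 - 3)*(-252) = (-36613 - 46*(4 - 46 - 972 + 11178)) - 146*(-252) = (-36613 - 46*10164) + 36792 = (-36613 - 467544) + 36792 = -504157 + 36792 = -467365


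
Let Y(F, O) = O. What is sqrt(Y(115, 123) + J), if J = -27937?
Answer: I*sqrt(27814) ≈ 166.78*I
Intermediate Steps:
sqrt(Y(115, 123) + J) = sqrt(123 - 27937) = sqrt(-27814) = I*sqrt(27814)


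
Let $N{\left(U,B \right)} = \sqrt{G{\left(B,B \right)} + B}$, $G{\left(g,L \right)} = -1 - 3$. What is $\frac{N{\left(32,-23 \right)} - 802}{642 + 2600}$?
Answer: $- \frac{401}{1621} + \frac{3 i \sqrt{3}}{3242} \approx -0.24738 + 0.0016028 i$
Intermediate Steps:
$G{\left(g,L \right)} = -4$ ($G{\left(g,L \right)} = -1 - 3 = -4$)
$N{\left(U,B \right)} = \sqrt{-4 + B}$
$\frac{N{\left(32,-23 \right)} - 802}{642 + 2600} = \frac{\sqrt{-4 - 23} - 802}{642 + 2600} = \frac{\sqrt{-27} - 802}{3242} = \left(3 i \sqrt{3} - 802\right) \frac{1}{3242} = \left(-802 + 3 i \sqrt{3}\right) \frac{1}{3242} = - \frac{401}{1621} + \frac{3 i \sqrt{3}}{3242}$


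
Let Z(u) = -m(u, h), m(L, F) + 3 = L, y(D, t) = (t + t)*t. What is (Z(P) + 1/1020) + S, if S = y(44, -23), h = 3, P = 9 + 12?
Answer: 1060801/1020 ≈ 1040.0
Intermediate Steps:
y(D, t) = 2*t² (y(D, t) = (2*t)*t = 2*t²)
P = 21
m(L, F) = -3 + L
Z(u) = 3 - u (Z(u) = -(-3 + u) = 3 - u)
S = 1058 (S = 2*(-23)² = 2*529 = 1058)
(Z(P) + 1/1020) + S = ((3 - 1*21) + 1/1020) + 1058 = ((3 - 21) + 1/1020) + 1058 = (-18 + 1/1020) + 1058 = -18359/1020 + 1058 = 1060801/1020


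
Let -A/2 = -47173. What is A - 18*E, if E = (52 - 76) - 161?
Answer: 97676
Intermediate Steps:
A = 94346 (A = -2*(-47173) = 94346)
E = -185 (E = -24 - 161 = -185)
A - 18*E = 94346 - 18*(-185) = 94346 - 1*(-3330) = 94346 + 3330 = 97676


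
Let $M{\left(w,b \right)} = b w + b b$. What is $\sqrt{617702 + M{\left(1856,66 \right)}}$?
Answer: $\sqrt{744554} \approx 862.88$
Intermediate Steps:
$M{\left(w,b \right)} = b^{2} + b w$ ($M{\left(w,b \right)} = b w + b^{2} = b^{2} + b w$)
$\sqrt{617702 + M{\left(1856,66 \right)}} = \sqrt{617702 + 66 \left(66 + 1856\right)} = \sqrt{617702 + 66 \cdot 1922} = \sqrt{617702 + 126852} = \sqrt{744554}$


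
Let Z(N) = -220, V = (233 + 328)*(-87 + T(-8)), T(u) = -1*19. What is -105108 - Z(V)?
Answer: -104888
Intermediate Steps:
T(u) = -19
V = -59466 (V = (233 + 328)*(-87 - 19) = 561*(-106) = -59466)
-105108 - Z(V) = -105108 - 1*(-220) = -105108 + 220 = -104888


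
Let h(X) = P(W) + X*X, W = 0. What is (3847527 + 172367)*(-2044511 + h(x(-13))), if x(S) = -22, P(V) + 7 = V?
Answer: -8216800012396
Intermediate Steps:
P(V) = -7 + V
h(X) = -7 + X² (h(X) = (-7 + 0) + X*X = -7 + X²)
(3847527 + 172367)*(-2044511 + h(x(-13))) = (3847527 + 172367)*(-2044511 + (-7 + (-22)²)) = 4019894*(-2044511 + (-7 + 484)) = 4019894*(-2044511 + 477) = 4019894*(-2044034) = -8216800012396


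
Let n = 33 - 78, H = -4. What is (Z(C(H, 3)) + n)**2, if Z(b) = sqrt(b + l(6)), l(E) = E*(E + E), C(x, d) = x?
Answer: 2093 - 180*sqrt(17) ≈ 1350.8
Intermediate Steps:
l(E) = 2*E**2 (l(E) = E*(2*E) = 2*E**2)
Z(b) = sqrt(72 + b) (Z(b) = sqrt(b + 2*6**2) = sqrt(b + 2*36) = sqrt(b + 72) = sqrt(72 + b))
n = -45
(Z(C(H, 3)) + n)**2 = (sqrt(72 - 4) - 45)**2 = (sqrt(68) - 45)**2 = (2*sqrt(17) - 45)**2 = (-45 + 2*sqrt(17))**2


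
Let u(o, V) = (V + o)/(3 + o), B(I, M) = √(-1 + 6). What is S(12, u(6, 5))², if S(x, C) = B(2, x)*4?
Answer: 80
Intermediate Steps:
B(I, M) = √5
u(o, V) = (V + o)/(3 + o)
S(x, C) = 4*√5 (S(x, C) = √5*4 = 4*√5)
S(12, u(6, 5))² = (4*√5)² = 80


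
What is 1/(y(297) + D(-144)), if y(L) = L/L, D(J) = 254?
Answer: 1/255 ≈ 0.0039216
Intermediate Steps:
y(L) = 1
1/(y(297) + D(-144)) = 1/(1 + 254) = 1/255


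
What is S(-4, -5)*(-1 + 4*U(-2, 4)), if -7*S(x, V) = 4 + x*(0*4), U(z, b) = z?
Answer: 36/7 ≈ 5.1429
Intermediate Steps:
S(x, V) = -4/7 (S(x, V) = -(4 + x*(0*4))/7 = -(4 + x*0)/7 = -(4 + 0)/7 = -⅐*4 = -4/7)
S(-4, -5)*(-1 + 4*U(-2, 4)) = -4*(-1 + 4*(-2))/7 = -4*(-1 - 8)/7 = -4/7*(-9) = 36/7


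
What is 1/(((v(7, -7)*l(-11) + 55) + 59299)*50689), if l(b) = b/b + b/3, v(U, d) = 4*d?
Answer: 3/9037139054 ≈ 3.3196e-10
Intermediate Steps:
l(b) = 1 + b/3 (l(b) = 1 + b*(⅓) = 1 + b/3)
1/(((v(7, -7)*l(-11) + 55) + 59299)*50689) = 1/((((4*(-7))*(1 + (⅓)*(-11)) + 55) + 59299)*50689) = (1/50689)/((-28*(1 - 11/3) + 55) + 59299) = (1/50689)/((-28*(-8/3) + 55) + 59299) = (1/50689)/((224/3 + 55) + 59299) = (1/50689)/(389/3 + 59299) = (1/50689)/(178286/3) = (3/178286)*(1/50689) = 3/9037139054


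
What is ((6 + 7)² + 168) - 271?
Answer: 66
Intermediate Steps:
((6 + 7)² + 168) - 271 = (13² + 168) - 271 = (169 + 168) - 271 = 337 - 271 = 66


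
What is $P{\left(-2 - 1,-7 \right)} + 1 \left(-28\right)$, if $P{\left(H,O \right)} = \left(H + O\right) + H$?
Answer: $-41$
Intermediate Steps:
$P{\left(H,O \right)} = O + 2 H$
$P{\left(-2 - 1,-7 \right)} + 1 \left(-28\right) = \left(-7 + 2 \left(-2 - 1\right)\right) + 1 \left(-28\right) = \left(-7 + 2 \left(-3\right)\right) - 28 = \left(-7 - 6\right) - 28 = -13 - 28 = -41$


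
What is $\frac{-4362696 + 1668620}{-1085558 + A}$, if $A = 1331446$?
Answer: $- \frac{673519}{61472} \approx -10.957$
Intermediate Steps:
$\frac{-4362696 + 1668620}{-1085558 + A} = \frac{-4362696 + 1668620}{-1085558 + 1331446} = - \frac{2694076}{245888} = \left(-2694076\right) \frac{1}{245888} = - \frac{673519}{61472}$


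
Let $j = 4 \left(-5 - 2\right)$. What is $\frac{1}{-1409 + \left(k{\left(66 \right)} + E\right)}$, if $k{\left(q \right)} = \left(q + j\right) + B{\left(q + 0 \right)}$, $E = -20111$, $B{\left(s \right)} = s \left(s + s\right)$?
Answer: $- \frac{1}{12770} \approx -7.8309 \cdot 10^{-5}$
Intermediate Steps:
$B{\left(s \right)} = 2 s^{2}$ ($B{\left(s \right)} = s 2 s = 2 s^{2}$)
$j = -28$ ($j = 4 \left(-7\right) = -28$)
$k{\left(q \right)} = -28 + q + 2 q^{2}$ ($k{\left(q \right)} = \left(q - 28\right) + 2 \left(q + 0\right)^{2} = \left(-28 + q\right) + 2 q^{2} = -28 + q + 2 q^{2}$)
$\frac{1}{-1409 + \left(k{\left(66 \right)} + E\right)} = \frac{1}{-1409 + \left(\left(-28 + 66 + 2 \cdot 66^{2}\right) - 20111\right)} = \frac{1}{-1409 + \left(\left(-28 + 66 + 2 \cdot 4356\right) - 20111\right)} = \frac{1}{-1409 + \left(\left(-28 + 66 + 8712\right) - 20111\right)} = \frac{1}{-1409 + \left(8750 - 20111\right)} = \frac{1}{-1409 - 11361} = \frac{1}{-12770} = - \frac{1}{12770}$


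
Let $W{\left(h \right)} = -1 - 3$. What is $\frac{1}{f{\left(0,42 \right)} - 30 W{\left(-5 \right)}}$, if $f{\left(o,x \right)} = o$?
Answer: $\frac{1}{120} \approx 0.0083333$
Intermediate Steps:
$W{\left(h \right)} = -4$ ($W{\left(h \right)} = -1 - 3 = -4$)
$\frac{1}{f{\left(0,42 \right)} - 30 W{\left(-5 \right)}} = \frac{1}{0 - -120} = \frac{1}{0 + 120} = \frac{1}{120}$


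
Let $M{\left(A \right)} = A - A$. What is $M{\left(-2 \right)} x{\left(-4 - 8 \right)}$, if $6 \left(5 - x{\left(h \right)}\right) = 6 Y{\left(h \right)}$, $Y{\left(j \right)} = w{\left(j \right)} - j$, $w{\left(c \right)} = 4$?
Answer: $0$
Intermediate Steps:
$M{\left(A \right)} = 0$
$Y{\left(j \right)} = 4 - j$
$x{\left(h \right)} = 1 + h$ ($x{\left(h \right)} = 5 - \frac{6 \left(4 - h\right)}{6} = 5 - \frac{24 - 6 h}{6} = 5 + \left(-4 + h\right) = 1 + h$)
$M{\left(-2 \right)} x{\left(-4 - 8 \right)} = 0 \left(1 - 12\right) = 0 \left(-11\right) = 0$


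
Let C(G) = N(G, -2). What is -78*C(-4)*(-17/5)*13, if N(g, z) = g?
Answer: -68952/5 ≈ -13790.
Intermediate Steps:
C(G) = G
-78*C(-4)*(-17/5)*13 = -78*(-(-68)/5)*13 = -78*(-4*(-17/5))*13 = -5304*13/5 = -78*884/5 = -68952/5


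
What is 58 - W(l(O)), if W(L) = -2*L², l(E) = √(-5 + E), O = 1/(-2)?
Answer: 47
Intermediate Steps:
O = -½ ≈ -0.50000
58 - W(l(O)) = 58 - (-2)*(√(-5 - ½))² = 58 - (-2)*(√(-11/2))² = 58 - (-2)*(I*√22/2)² = 58 - (-2)*(-11)/2 = 58 - 1*11 = 58 - 11 = 47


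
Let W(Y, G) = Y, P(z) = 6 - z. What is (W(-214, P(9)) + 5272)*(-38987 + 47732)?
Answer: 44232210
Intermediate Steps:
(W(-214, P(9)) + 5272)*(-38987 + 47732) = (-214 + 5272)*(-38987 + 47732) = 5058*8745 = 44232210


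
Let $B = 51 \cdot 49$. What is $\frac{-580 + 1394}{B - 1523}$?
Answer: $\frac{407}{488} \approx 0.83402$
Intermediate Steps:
$B = 2499$
$\frac{-580 + 1394}{B - 1523} = \frac{-580 + 1394}{2499 - 1523} = \frac{814}{976} = 814 \cdot \frac{1}{976} = \frac{407}{488}$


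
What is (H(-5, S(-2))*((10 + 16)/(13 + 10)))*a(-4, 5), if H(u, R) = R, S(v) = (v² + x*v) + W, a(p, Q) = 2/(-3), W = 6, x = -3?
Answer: -832/69 ≈ -12.058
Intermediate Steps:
a(p, Q) = -⅔ (a(p, Q) = 2*(-⅓) = -⅔)
S(v) = 6 + v² - 3*v (S(v) = (v² - 3*v) + 6 = 6 + v² - 3*v)
(H(-5, S(-2))*((10 + 16)/(13 + 10)))*a(-4, 5) = ((6 + (-2)² - 3*(-2))*((10 + 16)/(13 + 10)))*(-⅔) = ((6 + 4 + 6)*(26/23))*(-⅔) = (16*(26*(1/23)))*(-⅔) = (16*(26/23))*(-⅔) = (416/23)*(-⅔) = -832/69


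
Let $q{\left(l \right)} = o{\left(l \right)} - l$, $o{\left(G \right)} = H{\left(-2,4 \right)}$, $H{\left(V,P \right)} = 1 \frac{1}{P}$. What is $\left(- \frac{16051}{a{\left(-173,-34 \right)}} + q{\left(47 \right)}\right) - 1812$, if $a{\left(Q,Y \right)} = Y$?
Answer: $- \frac{94293}{68} \approx -1386.7$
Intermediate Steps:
$H{\left(V,P \right)} = \frac{1}{P}$
$o{\left(G \right)} = \frac{1}{4}$
$q{\left(l \right)} = \frac{1}{4} - l$
$\left(- \frac{16051}{a{\left(-173,-34 \right)}} + q{\left(47 \right)}\right) - 1812 = \left(- \frac{16051}{-34} + \left(\frac{1}{4} - 47\right)\right) - 1812 = \left(\left(-16051\right) \left(- \frac{1}{34}\right) + \left(\frac{1}{4} - 47\right)\right) - 1812 = \left(\frac{16051}{34} - \frac{187}{4}\right) - 1812 = \frac{28923}{68} - 1812 = - \frac{94293}{68}$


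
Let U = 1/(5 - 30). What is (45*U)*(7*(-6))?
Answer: 378/5 ≈ 75.600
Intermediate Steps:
U = -1/25 (U = 1/(-25) = -1/25 ≈ -0.040000)
(45*U)*(7*(-6)) = (45*(-1/25))*(7*(-6)) = -9/5*(-42) = 378/5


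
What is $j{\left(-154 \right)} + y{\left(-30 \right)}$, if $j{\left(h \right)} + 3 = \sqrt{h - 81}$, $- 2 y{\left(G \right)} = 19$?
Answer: $- \frac{25}{2} + i \sqrt{235} \approx -12.5 + 15.33 i$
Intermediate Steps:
$y{\left(G \right)} = - \frac{19}{2}$ ($y{\left(G \right)} = \left(- \frac{1}{2}\right) 19 = - \frac{19}{2}$)
$j{\left(h \right)} = -3 + \sqrt{-81 + h}$ ($j{\left(h \right)} = -3 + \sqrt{h - 81} = -3 + \sqrt{-81 + h}$)
$j{\left(-154 \right)} + y{\left(-30 \right)} = \left(-3 + \sqrt{-81 - 154}\right) - \frac{19}{2} = \left(-3 + \sqrt{-235}\right) - \frac{19}{2} = \left(-3 + i \sqrt{235}\right) - \frac{19}{2} = - \frac{25}{2} + i \sqrt{235}$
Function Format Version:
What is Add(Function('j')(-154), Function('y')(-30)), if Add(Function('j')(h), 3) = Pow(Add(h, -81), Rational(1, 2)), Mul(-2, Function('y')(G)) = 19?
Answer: Add(Rational(-25, 2), Mul(I, Pow(235, Rational(1, 2)))) ≈ Add(-12.500, Mul(15.330, I))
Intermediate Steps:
Function('y')(G) = Rational(-19, 2) (Function('y')(G) = Mul(Rational(-1, 2), 19) = Rational(-19, 2))
Function('j')(h) = Add(-3, Pow(Add(-81, h), Rational(1, 2))) (Function('j')(h) = Add(-3, Pow(Add(h, -81), Rational(1, 2))) = Add(-3, Pow(Add(-81, h), Rational(1, 2))))
Add(Function('j')(-154), Function('y')(-30)) = Add(Add(-3, Pow(Add(-81, -154), Rational(1, 2))), Rational(-19, 2)) = Add(Add(-3, Pow(-235, Rational(1, 2))), Rational(-19, 2)) = Add(Add(-3, Mul(I, Pow(235, Rational(1, 2)))), Rational(-19, 2)) = Add(Rational(-25, 2), Mul(I, Pow(235, Rational(1, 2))))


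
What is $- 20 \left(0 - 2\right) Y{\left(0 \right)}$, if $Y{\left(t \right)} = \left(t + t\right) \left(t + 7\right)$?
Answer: $0$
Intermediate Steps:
$Y{\left(t \right)} = 2 t \left(7 + t\right)$
$- 20 \left(0 - 2\right) Y{\left(0 \right)} = - 20 \left(0 - 2\right) 2 \cdot 0 \left(7 + 0\right) = - 20 \left(0 - 2\right) 2 \cdot 0 \cdot 7 = \left(-20\right) \left(-2\right) 0 = 40 \cdot 0 = 0$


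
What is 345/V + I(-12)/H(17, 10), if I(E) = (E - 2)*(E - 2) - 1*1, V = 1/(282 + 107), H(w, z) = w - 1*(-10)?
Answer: 1207910/9 ≈ 1.3421e+5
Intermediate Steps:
H(w, z) = 10 + w (H(w, z) = w + 10 = 10 + w)
V = 1/389 ≈ 0.0025707
I(E) = -1 + (-2 + E)² (I(E) = (-2 + E)*(-2 + E) - 1 = (-2 + E)² - 1 = -1 + (-2 + E)²)
345/V + I(-12)/H(17, 10) = 345/(1/389) + (-1 + (-2 - 12)²)/(10 + 17) = 345*389 + (-1 + (-14)²)/27 = 134205 + (-1 + 196)*(1/27) = 134205 + 195*(1/27) = 134205 + 65/9 = 1207910/9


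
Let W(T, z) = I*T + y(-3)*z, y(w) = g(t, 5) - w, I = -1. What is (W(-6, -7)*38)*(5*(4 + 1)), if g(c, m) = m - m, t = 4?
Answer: -14250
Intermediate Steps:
g(c, m) = 0
y(w) = -w (y(w) = 0 - w = -w)
W(T, z) = -T + 3*z (W(T, z) = -T + (-1*(-3))*z = -T + 3*z)
(W(-6, -7)*38)*(5*(4 + 1)) = ((-1*(-6) + 3*(-7))*38)*(5*(4 + 1)) = ((6 - 21)*38)*(5*5) = -15*38*25 = -570*25 = -14250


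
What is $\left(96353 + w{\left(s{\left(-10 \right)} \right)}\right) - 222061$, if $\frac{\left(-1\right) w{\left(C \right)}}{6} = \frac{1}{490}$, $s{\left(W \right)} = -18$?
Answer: $- \frac{30798463}{245} \approx -1.2571 \cdot 10^{5}$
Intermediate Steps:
$w{\left(C \right)} = - \frac{3}{245}$ ($w{\left(C \right)} = - \frac{6}{490} = \left(-6\right) \frac{1}{490} = - \frac{3}{245}$)
$\left(96353 + w{\left(s{\left(-10 \right)} \right)}\right) - 222061 = \left(96353 - \frac{3}{245}\right) - 222061 = \frac{23606482}{245} - 222061 = - \frac{30798463}{245}$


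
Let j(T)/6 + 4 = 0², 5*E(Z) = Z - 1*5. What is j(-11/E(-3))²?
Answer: 576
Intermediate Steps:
E(Z) = -1 + Z/5 (E(Z) = (Z - 1*5)/5 = (Z - 5)/5 = (-5 + Z)/5 = -1 + Z/5)
j(T) = -24 (j(T) = -24 + 6*0² = -24 + 6*0 = -24 + 0 = -24)
j(-11/E(-3))² = (-24)² = 576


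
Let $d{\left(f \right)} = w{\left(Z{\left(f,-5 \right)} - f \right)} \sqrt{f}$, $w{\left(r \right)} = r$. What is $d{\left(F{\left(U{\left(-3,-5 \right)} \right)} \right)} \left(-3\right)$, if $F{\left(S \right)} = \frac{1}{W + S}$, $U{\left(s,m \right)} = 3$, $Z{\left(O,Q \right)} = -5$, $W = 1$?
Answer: $\frac{63}{8} \approx 7.875$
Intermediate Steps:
$F{\left(S \right)} = \frac{1}{1 + S}$
$d{\left(f \right)} = \sqrt{f} \left(-5 - f\right)$ ($d{\left(f \right)} = \left(-5 - f\right) \sqrt{f} = \sqrt{f} \left(-5 - f\right)$)
$d{\left(F{\left(U{\left(-3,-5 \right)} \right)} \right)} \left(-3\right) = \sqrt{\frac{1}{1 + 3}} \left(-5 - \frac{1}{1 + 3}\right) \left(-3\right) = \sqrt{\frac{1}{4}} \left(-5 - \frac{1}{4}\right) \left(-3\right) = \frac{-5 - \frac{1}{4}}{2} \left(-3\right) = \frac{1}{2} \left(- \frac{21}{4}\right) \left(-3\right) = \left(- \frac{21}{8}\right) \left(-3\right) = \frac{63}{8}$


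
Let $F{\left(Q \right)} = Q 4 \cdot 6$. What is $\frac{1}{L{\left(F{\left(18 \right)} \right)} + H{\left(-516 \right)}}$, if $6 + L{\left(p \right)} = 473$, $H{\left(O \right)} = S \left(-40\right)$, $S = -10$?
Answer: $\frac{1}{867} \approx 0.0011534$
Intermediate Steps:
$F{\left(Q \right)} = 24 Q$ ($F{\left(Q \right)} = 4 Q 6 = 24 Q$)
$H{\left(O \right)} = 400$ ($H{\left(O \right)} = \left(-10\right) \left(-40\right) = 400$)
$L{\left(p \right)} = 467$ ($L{\left(p \right)} = -6 + 473 = 467$)
$\frac{1}{L{\left(F{\left(18 \right)} \right)} + H{\left(-516 \right)}} = \frac{1}{467 + 400} = \frac{1}{867}$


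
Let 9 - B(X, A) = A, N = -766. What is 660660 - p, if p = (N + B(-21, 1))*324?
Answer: 906252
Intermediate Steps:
B(X, A) = 9 - A
p = -245592 (p = (-766 + (9 - 1*1))*324 = (-766 + (9 - 1))*324 = (-766 + 8)*324 = -758*324 = -245592)
660660 - p = 660660 - 1*(-245592) = 660660 + 245592 = 906252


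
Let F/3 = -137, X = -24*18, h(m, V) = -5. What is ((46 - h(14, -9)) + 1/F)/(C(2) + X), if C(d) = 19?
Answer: -20960/169743 ≈ -0.12348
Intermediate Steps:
X = -432
F = -411 (F = 3*(-137) = -411)
((46 - h(14, -9)) + 1/F)/(C(2) + X) = ((46 - 1*(-5)) + 1/(-411))/(19 - 432) = ((46 + 5) - 1/411)/(-413) = (51 - 1/411)*(-1/413) = (20960/411)*(-1/413) = -20960/169743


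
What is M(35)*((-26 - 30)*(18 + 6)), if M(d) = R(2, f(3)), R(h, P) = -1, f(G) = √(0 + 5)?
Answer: 1344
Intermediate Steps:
f(G) = √5
M(d) = -1
M(35)*((-26 - 30)*(18 + 6)) = -(-26 - 30)*(18 + 6) = -(-56)*24 = -1*(-1344) = 1344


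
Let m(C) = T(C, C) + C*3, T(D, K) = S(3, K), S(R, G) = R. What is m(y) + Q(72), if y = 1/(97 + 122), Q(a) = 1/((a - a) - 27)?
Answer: 5867/1971 ≈ 2.9767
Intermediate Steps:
T(D, K) = 3
Q(a) = -1/27 (Q(a) = 1/(0 - 27) = 1/(-27) = -1/27)
y = 1/219 ≈ 0.0045662
m(C) = 3 + 3*C (m(C) = 3 + C*3 = 3 + 3*C)
m(y) + Q(72) = (3 + 3*(1/219)) - 1/27 = (3 + 1/73) - 1/27 = 220/73 - 1/27 = 5867/1971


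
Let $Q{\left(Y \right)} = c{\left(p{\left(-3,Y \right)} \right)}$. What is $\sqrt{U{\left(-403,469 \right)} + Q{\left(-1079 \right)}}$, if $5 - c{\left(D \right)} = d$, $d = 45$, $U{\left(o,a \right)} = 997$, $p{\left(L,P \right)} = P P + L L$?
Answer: $\sqrt{957} \approx 30.935$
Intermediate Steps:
$p{\left(L,P \right)} = L^{2} + P^{2}$ ($p{\left(L,P \right)} = P^{2} + L^{2} = L^{2} + P^{2}$)
$c{\left(D \right)} = -40$ ($c{\left(D \right)} = 5 - 45 = -40$)
$Q{\left(Y \right)} = -40$
$\sqrt{U{\left(-403,469 \right)} + Q{\left(-1079 \right)}} = \sqrt{997 - 40} = \sqrt{957}$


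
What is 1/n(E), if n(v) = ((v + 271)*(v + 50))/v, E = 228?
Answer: 114/69361 ≈ 0.0016436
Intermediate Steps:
n(v) = (50 + v)*(271 + v)/v (n(v) = ((271 + v)*(50 + v))/v = ((50 + v)*(271 + v))/v = (50 + v)*(271 + v)/v)
1/n(E) = 1/(321 + 228 + 13550/228) = 1/(321 + 228 + 13550*(1/228)) = 1/(321 + 228 + 6775/114) = 1/(69361/114) = 114/69361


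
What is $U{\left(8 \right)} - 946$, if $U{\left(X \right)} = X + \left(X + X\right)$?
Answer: $-922$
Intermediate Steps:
$U{\left(X \right)} = 3 X$ ($U{\left(X \right)} = X + 2 X = 3 X$)
$U{\left(8 \right)} - 946 = 3 \cdot 8 - 946 = 24 - 946 = -922$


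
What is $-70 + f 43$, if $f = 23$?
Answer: $919$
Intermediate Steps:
$-70 + f 43 = -70 + 23 \cdot 43 = -70 + 989 = 919$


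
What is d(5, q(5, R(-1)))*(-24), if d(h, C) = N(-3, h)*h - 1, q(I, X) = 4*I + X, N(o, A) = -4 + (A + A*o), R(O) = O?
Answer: 1704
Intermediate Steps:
N(o, A) = -4 + A + A*o
q(I, X) = X + 4*I
d(h, C) = -1 + h*(-4 - 2*h) (d(h, C) = (-4 + h + h*(-3))*h - 1 = (-4 + h - 3*h)*h - 1 = (-4 - 2*h)*h - 1 = h*(-4 - 2*h) - 1 = -1 + h*(-4 - 2*h))
d(5, q(5, R(-1)))*(-24) = (-1 - 2*5*(2 + 5))*(-24) = (-1 - 2*5*7)*(-24) = (-1 - 70)*(-24) = -71*(-24) = 1704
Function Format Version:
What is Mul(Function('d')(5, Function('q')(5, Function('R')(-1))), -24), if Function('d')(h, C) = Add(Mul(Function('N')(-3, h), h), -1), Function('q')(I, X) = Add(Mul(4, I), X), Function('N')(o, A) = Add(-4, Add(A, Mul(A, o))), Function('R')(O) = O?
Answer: 1704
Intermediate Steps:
Function('N')(o, A) = Add(-4, A, Mul(A, o))
Function('q')(I, X) = Add(X, Mul(4, I))
Function('d')(h, C) = Add(-1, Mul(h, Add(-4, Mul(-2, h)))) (Function('d')(h, C) = Add(Mul(Add(-4, h, Mul(h, -3)), h), -1) = Add(Mul(Add(-4, h, Mul(-3, h)), h), -1) = Add(Mul(Add(-4, Mul(-2, h)), h), -1) = Add(Mul(h, Add(-4, Mul(-2, h))), -1) = Add(-1, Mul(h, Add(-4, Mul(-2, h)))))
Mul(Function('d')(5, Function('q')(5, Function('R')(-1))), -24) = Mul(Add(-1, Mul(-2, 5, Add(2, 5))), -24) = Mul(Add(-1, Mul(-2, 5, 7)), -24) = Mul(Add(-1, -70), -24) = Mul(-71, -24) = 1704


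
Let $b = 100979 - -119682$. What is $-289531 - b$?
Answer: $-510192$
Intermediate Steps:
$b = 220661$ ($b = 100979 + 119682 = 220661$)
$-289531 - b = -289531 - 220661 = -510192$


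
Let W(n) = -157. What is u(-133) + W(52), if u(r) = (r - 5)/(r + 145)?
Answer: -337/2 ≈ -168.50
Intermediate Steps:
u(r) = (-5 + r)/(145 + r)
u(-133) + W(52) = (-5 - 133)/(145 - 133) - 157 = -138/12 - 157 = (1/12)*(-138) - 157 = -23/2 - 157 = -337/2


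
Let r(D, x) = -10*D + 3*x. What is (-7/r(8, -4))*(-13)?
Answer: -91/92 ≈ -0.98913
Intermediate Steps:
(-7/r(8, -4))*(-13) = (-7/(-10*8 + 3*(-4)))*(-13) = (-7/(-80 - 12))*(-13) = (-7/(-92))*(-13) = -1/92*(-7)*(-13) = (7/92)*(-13) = -91/92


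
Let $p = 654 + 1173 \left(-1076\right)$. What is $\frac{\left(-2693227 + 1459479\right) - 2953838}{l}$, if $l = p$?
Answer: $\frac{53687}{16173} \approx 3.3195$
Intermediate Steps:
$p = -1261494$ ($p = 654 - 1262148 = -1261494$)
$l = -1261494$
$\frac{\left(-2693227 + 1459479\right) - 2953838}{l} = \frac{\left(-2693227 + 1459479\right) - 2953838}{-1261494} = \left(-1233748 - 2953838\right) \left(- \frac{1}{1261494}\right) = \left(-4187586\right) \left(- \frac{1}{1261494}\right) = \frac{53687}{16173}$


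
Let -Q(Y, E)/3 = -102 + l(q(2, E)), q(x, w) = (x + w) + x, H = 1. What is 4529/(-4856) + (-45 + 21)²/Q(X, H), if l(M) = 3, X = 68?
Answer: 161327/160248 ≈ 1.0067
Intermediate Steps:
q(x, w) = w + 2*x (q(x, w) = (w + x) + x = w + 2*x)
Q(Y, E) = 297 (Q(Y, E) = -3*(-102 + 3) = -3*(-99) = 297)
4529/(-4856) + (-45 + 21)²/Q(X, H) = 4529/(-4856) + (-45 + 21)²/297 = 4529*(-1/4856) + (-24)²*(1/297) = -4529/4856 + 576*(1/297) = -4529/4856 + 64/33 = 161327/160248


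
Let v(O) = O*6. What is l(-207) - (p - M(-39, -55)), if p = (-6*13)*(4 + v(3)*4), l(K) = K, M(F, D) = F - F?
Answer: 5721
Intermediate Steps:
M(F, D) = 0
v(O) = 6*O
p = -5928 (p = (-6*13)*(4 + (6*3)*4) = -78*(4 + 18*4) = -78*(4 + 72) = -78*76 = -5928)
l(-207) - (p - M(-39, -55)) = -207 - (-5928 - 1*0) = -207 - (-5928 + 0) = -207 - 1*(-5928) = -207 + 5928 = 5721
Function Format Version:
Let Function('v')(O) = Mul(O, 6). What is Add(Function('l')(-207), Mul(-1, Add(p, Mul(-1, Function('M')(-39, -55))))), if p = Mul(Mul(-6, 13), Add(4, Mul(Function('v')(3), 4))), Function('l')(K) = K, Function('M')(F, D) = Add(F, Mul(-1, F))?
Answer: 5721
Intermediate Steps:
Function('M')(F, D) = 0
Function('v')(O) = Mul(6, O)
p = -5928 (p = Mul(Mul(-6, 13), Add(4, Mul(Mul(6, 3), 4))) = Mul(-78, Add(4, Mul(18, 4))) = Mul(-78, Add(4, 72)) = Mul(-78, 76) = -5928)
Add(Function('l')(-207), Mul(-1, Add(p, Mul(-1, Function('M')(-39, -55))))) = Add(-207, Mul(-1, Add(-5928, Mul(-1, 0)))) = Add(-207, Mul(-1, Add(-5928, 0))) = Add(-207, Mul(-1, -5928)) = Add(-207, 5928) = 5721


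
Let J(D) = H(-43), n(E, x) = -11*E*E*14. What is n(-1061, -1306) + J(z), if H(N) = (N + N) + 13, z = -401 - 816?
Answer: -173361107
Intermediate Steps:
n(E, x) = -154*E² (n(E, x) = -11*E²*14 = -154*E²)
z = -1217
H(N) = 13 + 2*N (H(N) = 2*N + 13 = 13 + 2*N)
J(D) = -73 (J(D) = 13 + 2*(-43) = 13 - 86 = -73)
n(-1061, -1306) + J(z) = -154*(-1061)² - 73 = -154*1125721 - 73 = -173361034 - 73 = -173361107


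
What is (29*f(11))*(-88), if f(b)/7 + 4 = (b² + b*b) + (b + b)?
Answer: -4644640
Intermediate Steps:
f(b) = -28 + 14*b + 14*b² (f(b) = -28 + 7*((b² + b*b) + (b + b)) = -28 + 7*((b² + b²) + 2*b) = -28 + 7*(2*b² + 2*b) = -28 + 7*(2*b + 2*b²) = -28 + (14*b + 14*b²) = -28 + 14*b + 14*b²)
(29*f(11))*(-88) = (29*(-28 + 14*11 + 14*11²))*(-88) = (29*(-28 + 154 + 14*121))*(-88) = (29*(-28 + 154 + 1694))*(-88) = (29*1820)*(-88) = 52780*(-88) = -4644640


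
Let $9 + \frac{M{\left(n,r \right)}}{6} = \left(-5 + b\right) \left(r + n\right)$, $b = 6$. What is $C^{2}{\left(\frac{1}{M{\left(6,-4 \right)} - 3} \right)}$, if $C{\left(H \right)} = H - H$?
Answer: $0$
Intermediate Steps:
$M{\left(n,r \right)} = -54 + 6 n + 6 r$ ($M{\left(n,r \right)} = -54 + 6 \left(-5 + 6\right) \left(r + n\right) = -54 + 6 \cdot 1 \left(n + r\right) = -54 + 6 \left(n + r\right) = -54 + \left(6 n + 6 r\right) = -54 + 6 n + 6 r$)
$C{\left(H \right)} = 0$
$C^{2}{\left(\frac{1}{M{\left(6,-4 \right)} - 3} \right)} = 0^{2} = 0$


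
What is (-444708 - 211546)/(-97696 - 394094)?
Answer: 328127/245895 ≈ 1.3344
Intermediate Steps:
(-444708 - 211546)/(-97696 - 394094) = -656254/(-491790) = -656254*(-1/491790) = 328127/245895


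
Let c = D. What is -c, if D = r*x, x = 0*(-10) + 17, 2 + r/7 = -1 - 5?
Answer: 952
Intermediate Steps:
r = -56 (r = -14 + 7*(-1 - 5) = -14 + 7*(-6) = -14 - 42 = -56)
x = 17 (x = 0 + 17 = 17)
D = -952 (D = -56*17 = -952)
c = -952
-c = -1*(-952) = 952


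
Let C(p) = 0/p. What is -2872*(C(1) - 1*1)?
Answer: 2872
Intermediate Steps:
C(p) = 0
-2872*(C(1) - 1*1) = -2872*(0 - 1*1) = -2872*(0 - 1) = -2872*(-1) = 2872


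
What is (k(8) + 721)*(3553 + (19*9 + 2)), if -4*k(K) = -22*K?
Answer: 2850390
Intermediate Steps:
k(K) = 11*K/2 (k(K) = -(-11)*K/2 = 11*K/2)
(k(8) + 721)*(3553 + (19*9 + 2)) = ((11/2)*8 + 721)*(3553 + (19*9 + 2)) = (44 + 721)*(3553 + (171 + 2)) = 765*(3553 + 173) = 765*3726 = 2850390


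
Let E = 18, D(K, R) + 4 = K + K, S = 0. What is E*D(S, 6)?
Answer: -72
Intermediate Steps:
D(K, R) = -4 + 2*K (D(K, R) = -4 + (K + K) = -4 + 2*K)
E*D(S, 6) = 18*(-4 + 2*0) = 18*(-4 + 0) = 18*(-4) = -72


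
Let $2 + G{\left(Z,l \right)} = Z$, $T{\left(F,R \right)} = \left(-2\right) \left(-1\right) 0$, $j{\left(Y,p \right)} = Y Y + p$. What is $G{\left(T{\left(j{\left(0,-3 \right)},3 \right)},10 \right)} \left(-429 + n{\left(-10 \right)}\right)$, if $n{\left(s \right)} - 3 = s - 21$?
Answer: $914$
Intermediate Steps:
$j{\left(Y,p \right)} = p + Y^{2}$ ($j{\left(Y,p \right)} = Y^{2} + p = p + Y^{2}$)
$T{\left(F,R \right)} = 0$ ($T{\left(F,R \right)} = 2 \cdot 0 = 0$)
$G{\left(Z,l \right)} = -2 + Z$
$n{\left(s \right)} = -18 + s$ ($n{\left(s \right)} = 3 + \left(s - 21\right) = 3 + \left(-21 + s\right) = -18 + s$)
$G{\left(T{\left(j{\left(0,-3 \right)},3 \right)},10 \right)} \left(-429 + n{\left(-10 \right)}\right) = \left(-2 + 0\right) \left(-429 - 28\right) = - 2 \left(-429 - 28\right) = \left(-2\right) \left(-457\right) = 914$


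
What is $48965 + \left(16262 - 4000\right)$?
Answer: $61227$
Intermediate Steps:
$48965 + \left(16262 - 4000\right) = 48965 + 12262 = 61227$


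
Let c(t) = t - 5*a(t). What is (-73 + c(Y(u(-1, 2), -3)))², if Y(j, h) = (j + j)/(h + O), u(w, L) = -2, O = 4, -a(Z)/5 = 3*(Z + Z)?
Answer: 458329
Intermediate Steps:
a(Z) = -30*Z (a(Z) = -15*(Z + Z) = -15*2*Z = -30*Z)
Y(j, h) = 2*j/(4 + h) (Y(j, h) = (j + j)/(h + 4) = (2*j)/(4 + h) = 2*j/(4 + h))
c(t) = 151*t (c(t) = t - (-150)*t = t + 150*t = 151*t)
(-73 + c(Y(u(-1, 2), -3)))² = (-73 + 151*(2*(-2)/(4 - 3)))² = (-73 + 151*(2*(-2)/1))² = (-73 + 151*(2*(-2)*1))² = (-73 + 151*(-4))² = (-73 - 604)² = (-677)² = 458329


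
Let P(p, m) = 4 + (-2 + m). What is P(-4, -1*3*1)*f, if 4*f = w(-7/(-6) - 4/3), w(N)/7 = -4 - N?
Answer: 161/24 ≈ 6.7083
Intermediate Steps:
w(N) = -28 - 7*N (w(N) = 7*(-4 - N) = -28 - 7*N)
P(p, m) = 2 + m
f = -161/24 (f = (-28 - 7*(-7/(-6) - 4/3))/4 = (-28 - 7*(-7*(-⅙) - 4*⅓))/4 = (-28 - 7*(7/6 - 4/3))/4 = (-28 - 7*(-⅙))/4 = (-28 + 7/6)/4 = (¼)*(-161/6) = -161/24 ≈ -6.7083)
P(-4, -1*3*1)*f = (2 - 1*3*1)*(-161/24) = (2 - 3*1)*(-161/24) = (2 - 3)*(-161/24) = -1*(-161/24) = 161/24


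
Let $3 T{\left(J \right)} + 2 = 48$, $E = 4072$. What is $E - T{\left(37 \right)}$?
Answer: $\frac{12170}{3} \approx 4056.7$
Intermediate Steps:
$T{\left(J \right)} = \frac{46}{3}$ ($T{\left(J \right)} = - \frac{2}{3} + \frac{1}{3} \cdot 48 = - \frac{2}{3} + 16 = \frac{46}{3}$)
$E - T{\left(37 \right)} = 4072 - \frac{46}{3} = \frac{12170}{3}$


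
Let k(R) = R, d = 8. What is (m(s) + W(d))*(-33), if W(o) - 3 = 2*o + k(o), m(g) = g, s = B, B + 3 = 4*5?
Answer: -1452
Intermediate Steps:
B = 17 (B = -3 + 4*5 = -3 + 20 = 17)
s = 17
W(o) = 3 + 3*o (W(o) = 3 + (2*o + o) = 3 + 3*o)
(m(s) + W(d))*(-33) = (17 + (3 + 3*8))*(-33) = (17 + (3 + 24))*(-33) = (17 + 27)*(-33) = 44*(-33) = -1452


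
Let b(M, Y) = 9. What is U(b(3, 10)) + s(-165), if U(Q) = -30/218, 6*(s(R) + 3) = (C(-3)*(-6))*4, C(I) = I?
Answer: 966/109 ≈ 8.8624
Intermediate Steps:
s(R) = 9 (s(R) = -3 + (-3*(-6)*4)/6 = -3 + (18*4)/6 = -3 + (⅙)*72 = -3 + 12 = 9)
U(Q) = -15/109 (U(Q) = -30*1/218 = -15/109)
U(b(3, 10)) + s(-165) = -15/109 + 9 = 966/109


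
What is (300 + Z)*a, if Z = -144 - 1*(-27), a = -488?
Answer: -89304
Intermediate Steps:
Z = -117 (Z = -144 + 27 = -117)
(300 + Z)*a = (300 - 117)*(-488) = 183*(-488) = -89304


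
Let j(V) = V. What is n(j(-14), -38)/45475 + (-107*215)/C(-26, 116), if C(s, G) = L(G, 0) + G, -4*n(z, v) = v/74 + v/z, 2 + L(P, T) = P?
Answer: -5419069958/54178915 ≈ -100.02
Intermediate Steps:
L(P, T) = -2 + P
n(z, v) = -v/296 - v/(4*z) (n(z, v) = -(v/74 + v/z)/4 = -v/296 - v/(4*z))
C(s, G) = -2 + 2*G (C(s, G) = (-2 + G) + G = -2 + 2*G)
n(j(-14), -38)/45475 + (-107*215)/C(-26, 116) = -1/296*(-38)*(74 - 14)/(-14)/45475 + (-107*215)/(-2 + 2*116) = -1/296*(-38)*(-1/14)*60*(1/45475) - 23005/(-2 + 232) = -285/518*1/45475 - 23005/230 = -57/4711210 - 23005*1/230 = -57/4711210 - 4601/46 = -5419069958/54178915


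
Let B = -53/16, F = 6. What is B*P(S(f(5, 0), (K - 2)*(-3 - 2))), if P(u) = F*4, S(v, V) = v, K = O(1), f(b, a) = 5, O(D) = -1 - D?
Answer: -159/2 ≈ -79.500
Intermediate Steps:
K = -2 (K = -1 - 1*1 = -1 - 1 = -2)
P(u) = 24 (P(u) = 6*4 = 24)
B = -53/16 (B = -53*1/16 = -53/16 ≈ -3.3125)
B*P(S(f(5, 0), (K - 2)*(-3 - 2))) = -53/16*24 = -159/2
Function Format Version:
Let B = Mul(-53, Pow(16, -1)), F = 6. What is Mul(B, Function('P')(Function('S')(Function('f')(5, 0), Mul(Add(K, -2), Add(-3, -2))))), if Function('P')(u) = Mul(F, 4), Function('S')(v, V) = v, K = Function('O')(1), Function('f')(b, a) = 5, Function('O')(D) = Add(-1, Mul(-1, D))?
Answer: Rational(-159, 2) ≈ -79.500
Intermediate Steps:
K = -2 (K = Add(-1, Mul(-1, 1)) = Add(-1, -1) = -2)
Function('P')(u) = 24 (Function('P')(u) = Mul(6, 4) = 24)
B = Rational(-53, 16) (B = Mul(-53, Rational(1, 16)) = Rational(-53, 16) ≈ -3.3125)
Mul(B, Function('P')(Function('S')(Function('f')(5, 0), Mul(Add(K, -2), Add(-3, -2))))) = Mul(Rational(-53, 16), 24) = Rational(-159, 2)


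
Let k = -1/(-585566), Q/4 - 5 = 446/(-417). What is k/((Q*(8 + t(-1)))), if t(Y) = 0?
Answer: 417/30711765568 ≈ 1.3578e-8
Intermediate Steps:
Q = 6556/417 (Q = 20 + 4*(446/(-417)) = 20 + 4*(446*(-1/417)) = 20 + 4*(-446/417) = 20 - 1784/417 = 6556/417 ≈ 15.722)
k = 1/585566 (k = -1*(-1/585566) = 1/585566 ≈ 1.7077e-6)
k/((Q*(8 + t(-1)))) = 1/(585566*((6556*(8 + 0)/417))) = 1/(585566*(((6556/417)*8))) = 1/(585566*(52448/417)) = (1/585566)*(417/52448) = 417/30711765568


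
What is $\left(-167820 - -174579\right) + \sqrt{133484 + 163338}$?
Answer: $6759 + \sqrt{296822} \approx 7303.8$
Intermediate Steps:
$\left(-167820 - -174579\right) + \sqrt{133484 + 163338} = \left(-167820 + 174579\right) + \sqrt{296822} = 6759 + \sqrt{296822}$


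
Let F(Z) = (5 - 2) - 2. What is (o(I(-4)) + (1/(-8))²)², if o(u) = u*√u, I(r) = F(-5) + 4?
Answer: 512001/4096 + 5*√5/32 ≈ 125.35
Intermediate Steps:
F(Z) = 1 (F(Z) = 3 - 2 = 1)
I(r) = 5 (I(r) = 1 + 4 = 5)
o(u) = u^(3/2)
(o(I(-4)) + (1/(-8))²)² = (5^(3/2) + (1/(-8))²)² = (5*√5 + (-⅛)²)² = (5*√5 + 1/64)² = (1/64 + 5*√5)²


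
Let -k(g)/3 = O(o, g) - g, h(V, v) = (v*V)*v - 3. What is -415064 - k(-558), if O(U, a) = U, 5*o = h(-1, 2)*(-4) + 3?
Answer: -2066857/5 ≈ -4.1337e+5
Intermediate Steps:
h(V, v) = -3 + V*v**2 (h(V, v) = (V*v)*v - 3 = V*v**2 - 3 = -3 + V*v**2)
o = 31/5 (o = ((-3 - 1*2**2)*(-4) + 3)/5 = ((-3 - 1*4)*(-4) + 3)/5 = ((-3 - 4)*(-4) + 3)/5 = (-7*(-4) + 3)/5 = (28 + 3)/5 = (1/5)*31 = 31/5 ≈ 6.2000)
k(g) = -93/5 + 3*g (k(g) = -3*(31/5 - g) = -93/5 + 3*g)
-415064 - k(-558) = -415064 - (-93/5 + 3*(-558)) = -415064 - (-93/5 - 1674) = -415064 - 1*(-8463/5) = -415064 + 8463/5 = -2066857/5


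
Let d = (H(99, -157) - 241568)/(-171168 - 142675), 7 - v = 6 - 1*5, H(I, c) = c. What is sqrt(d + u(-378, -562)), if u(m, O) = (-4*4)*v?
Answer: I*sqrt(9379889451129)/313843 ≈ 9.7586*I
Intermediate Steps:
v = 6 (v = 7 - (6 - 1*5) = 7 - (6 - 5) = 7 - 1*1 = 7 - 1 = 6)
u(m, O) = -96 (u(m, O) = -4*4*6 = -16*6 = -96)
d = 241725/313843 (d = (-157 - 241568)/(-171168 - 142675) = -241725/(-313843) = -241725*(-1/313843) = 241725/313843 ≈ 0.77021)
sqrt(d + u(-378, -562)) = sqrt(241725/313843 - 96) = sqrt(-29887203/313843) = I*sqrt(9379889451129)/313843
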